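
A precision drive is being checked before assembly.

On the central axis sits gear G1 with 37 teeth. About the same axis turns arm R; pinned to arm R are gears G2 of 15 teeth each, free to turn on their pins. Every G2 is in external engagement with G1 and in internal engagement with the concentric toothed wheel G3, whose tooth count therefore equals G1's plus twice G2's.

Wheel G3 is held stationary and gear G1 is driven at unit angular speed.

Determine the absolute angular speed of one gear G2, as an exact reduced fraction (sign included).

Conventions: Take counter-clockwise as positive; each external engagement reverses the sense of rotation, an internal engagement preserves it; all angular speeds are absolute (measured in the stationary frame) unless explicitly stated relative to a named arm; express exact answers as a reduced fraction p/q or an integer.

-37/30

class = planetary set [G3 = 37+2·15 = 67; Willis about the carrier]
ring teeth: 37 + 2·15 = 67
37(ω_sun−ω_arm) = −67(ω_ring−ω_arm),  ω_ring = 0, ω_sun = 1
37(1−ω_arm) = −67(0−ω_arm)  ⇒  104·ω_arm = 37  ⇒  ω_arm = 37/104
sun–planet mesh: 37·(1−37/104) = −15·(ω_p−ω_arm)  ⇒  ω_p−ω_arm = -2479/1560
ω_p = 37/104 − 2479/1560 = -37/30
exact speed ratio = -37/30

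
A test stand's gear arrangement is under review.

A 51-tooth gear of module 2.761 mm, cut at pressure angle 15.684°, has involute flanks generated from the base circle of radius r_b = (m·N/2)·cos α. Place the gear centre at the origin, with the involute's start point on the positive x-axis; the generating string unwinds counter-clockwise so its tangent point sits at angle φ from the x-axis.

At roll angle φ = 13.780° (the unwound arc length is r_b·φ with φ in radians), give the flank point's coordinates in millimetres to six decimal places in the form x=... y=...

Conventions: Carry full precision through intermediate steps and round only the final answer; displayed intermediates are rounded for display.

x=69.716282 y=0.312516

recognized (one wheel, involute flank): single-mesh tooth geometry, m = 2.761, N = 51
pitch radius r_p = m·N/2 = 2.761·51/2 = 70.405500
base radius r_b = r_p·cos α = 70.405500·cos 15.684° = 67.784111
roll angle φ = 13.780° = 0.24050637 rad
x = r_b·(cos φ + φ·sin φ) = 69.716282
y = r_b·(sin φ − φ·cos φ) = 0.312516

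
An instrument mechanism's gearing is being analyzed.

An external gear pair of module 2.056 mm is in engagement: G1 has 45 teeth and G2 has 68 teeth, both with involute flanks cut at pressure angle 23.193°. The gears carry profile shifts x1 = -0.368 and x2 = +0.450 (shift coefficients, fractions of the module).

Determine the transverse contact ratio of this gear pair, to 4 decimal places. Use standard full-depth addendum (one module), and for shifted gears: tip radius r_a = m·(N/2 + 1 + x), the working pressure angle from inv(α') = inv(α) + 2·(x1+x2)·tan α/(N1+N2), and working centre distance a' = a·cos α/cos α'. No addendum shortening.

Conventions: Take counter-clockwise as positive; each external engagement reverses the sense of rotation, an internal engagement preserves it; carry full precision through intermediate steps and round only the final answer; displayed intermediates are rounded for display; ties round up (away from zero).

1.6057

single-mesh involute tooth geometry (45T engaging 68T at module 2.056)
base radii: r_b1 = 42.521427, r_b2 = 64.254601
tip radii: r_a1 = 47.559392, r_a2 = 72.885200
inv(α') = inv(23.193°) + 2·(-0.368+0.450)·tan α/(45+68) = 0.02428356  ⇒  α' = 23.38529°
a' = a·cos α / cos α' = 116.1640·cos 23.193°/cos 23.38529° = 116.331933
action lengths: √(r_a1²−r_b1²) = 21.303146, √(r_a2²−r_b2²) = 34.403469
base pitch p_b = π·m·cos α = 5.937111
CR = (21.303146 + 34.403469 − 116.331933·sin 23.38529°)/5.937111 = 1.605670
contact ratio ≈ 1.6057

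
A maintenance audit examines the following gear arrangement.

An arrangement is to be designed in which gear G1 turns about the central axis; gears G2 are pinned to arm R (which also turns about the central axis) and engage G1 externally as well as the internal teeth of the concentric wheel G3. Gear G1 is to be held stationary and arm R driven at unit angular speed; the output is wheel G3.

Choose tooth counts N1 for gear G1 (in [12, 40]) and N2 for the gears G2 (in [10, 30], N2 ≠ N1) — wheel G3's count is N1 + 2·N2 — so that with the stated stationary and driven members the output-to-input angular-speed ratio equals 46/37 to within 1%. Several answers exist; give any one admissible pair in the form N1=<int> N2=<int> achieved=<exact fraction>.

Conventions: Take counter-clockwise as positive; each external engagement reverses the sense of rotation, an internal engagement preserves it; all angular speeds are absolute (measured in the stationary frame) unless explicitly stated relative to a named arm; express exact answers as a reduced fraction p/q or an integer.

N1=18 N2=28 achieved=46/37

design class (target 46/37): planetary set
Willis with ω_sun = 0: ω_ring/ω_arm = (N1+N3)/N3; set equal to 46/37  ⇒  N3/N1 = 1/(46/37 − 1) = 37/9
N3 = N1 + 2·N2  ⇒  N2/N1 = (N3/N1 − 1)/2 = (37/9 − 1)/2 = 14/9
smallest multiple with N1 ≥ 12 and N2 ≥ 10: k = 2  ⇒  N1 = 2·9 = 18, N2 = 2·14 = 28 (N1 ≤ 40, N2 ≤ 30, N2 ≠ N1 ✓), N3 = 18 + 2·28 = 74
check: (N1+N3)/N3 with N1 = 18, N3 = 74 gives 46/37; |achieved − target| = 0 ≤ 23/1850 ✓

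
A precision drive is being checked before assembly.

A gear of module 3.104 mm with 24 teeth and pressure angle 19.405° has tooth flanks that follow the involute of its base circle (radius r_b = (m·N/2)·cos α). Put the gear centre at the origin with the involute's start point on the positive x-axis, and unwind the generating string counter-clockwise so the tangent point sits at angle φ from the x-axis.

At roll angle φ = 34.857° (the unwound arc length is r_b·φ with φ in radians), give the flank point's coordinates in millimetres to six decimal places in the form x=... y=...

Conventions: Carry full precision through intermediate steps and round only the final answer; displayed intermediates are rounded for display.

x=41.044193 y=2.540534

class = single-mesh tooth geometry [base-circle involute, m = 3.104, 24T]
pitch radius r_p = m·N/2 = 3.104·24/2 = 37.248000
base radius r_b = r_p·cos α = 37.248000·cos 19.405° = 35.132078
roll angle φ = 34.857° = 0.60836942 rad
x = r_b·(cos φ + φ·sin φ) = 41.044193
y = r_b·(sin φ − φ·cos φ) = 2.540534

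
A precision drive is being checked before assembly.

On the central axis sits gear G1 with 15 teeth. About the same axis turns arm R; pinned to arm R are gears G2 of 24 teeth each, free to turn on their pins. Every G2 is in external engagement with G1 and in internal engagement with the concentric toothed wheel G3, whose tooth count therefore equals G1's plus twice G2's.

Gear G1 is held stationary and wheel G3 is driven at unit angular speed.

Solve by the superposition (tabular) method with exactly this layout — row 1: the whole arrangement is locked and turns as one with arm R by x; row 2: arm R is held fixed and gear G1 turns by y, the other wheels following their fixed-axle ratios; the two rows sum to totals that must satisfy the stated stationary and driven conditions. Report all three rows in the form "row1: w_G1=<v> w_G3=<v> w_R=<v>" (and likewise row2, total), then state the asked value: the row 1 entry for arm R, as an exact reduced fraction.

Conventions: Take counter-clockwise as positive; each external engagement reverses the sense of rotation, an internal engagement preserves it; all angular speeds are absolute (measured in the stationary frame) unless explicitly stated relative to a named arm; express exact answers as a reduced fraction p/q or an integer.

row1: w_G1=21/26 w_G3=21/26 w_R=21/26
row2: w_G1=-21/26 w_G3=5/26 w_R=0
total: w_G1=0 w_G3=1 w_R=21/26
asked value: 21/26

topology: planetary set — G1 15T / G2 24T / G3 63T, arm = carrier (Willis)
row 1: whole set turns with the arm by x
row 2: sun turns y, ring = −(15/63)·y, arm 0
boundary: total ω_sun = x + y = 0 and total ω_ring = x − (15/63)·y = 1  ⇒  y = -21/26, x = 21/26
row 2 ring = −(15/63)·(-21/26) = 5/26
totals (row 1 + row 2): sun 21/26 + (-21/26) = 0, ring 21/26 + 5/26 = 1, arm 21/26 + 0 = 21/26
asked cell (row1, arm) = 21/26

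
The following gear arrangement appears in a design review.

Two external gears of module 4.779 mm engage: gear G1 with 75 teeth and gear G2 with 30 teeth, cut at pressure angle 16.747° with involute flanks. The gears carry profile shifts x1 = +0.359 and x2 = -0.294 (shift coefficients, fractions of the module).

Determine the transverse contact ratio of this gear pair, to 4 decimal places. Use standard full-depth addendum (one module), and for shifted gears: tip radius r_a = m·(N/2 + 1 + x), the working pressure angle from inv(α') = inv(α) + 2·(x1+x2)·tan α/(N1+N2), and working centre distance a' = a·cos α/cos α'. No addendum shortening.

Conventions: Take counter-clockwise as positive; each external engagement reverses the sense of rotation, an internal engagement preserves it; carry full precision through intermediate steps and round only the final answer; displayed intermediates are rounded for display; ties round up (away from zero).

class = single-mesh tooth geometry [involute pair 75T × 30T, m = 4.779]
base radii: r_b1 = 171.611462, r_b2 = 68.644585
tip radii: r_a1 = 185.707161, r_a2 = 75.058974
inv(α') = inv(16.747°) + 2·(+0.359-0.294)·tan α/(75+30) = 0.00899100  ⇒  α' = 16.97931°
a' = a·cos α / cos α' = 250.8975·cos 16.747°/cos 16.97931° = 251.206052
action lengths: √(r_a1²−r_b1²) = 70.969401, √(r_a2²−r_b2²) = 30.360675
base pitch p_b = π·m·cos α = 14.376888
CR = (70.969401 + 30.360675 − 251.206052·sin 16.97931°)/14.376888 = 1.945573
contact ratio ≈ 1.9456

1.9456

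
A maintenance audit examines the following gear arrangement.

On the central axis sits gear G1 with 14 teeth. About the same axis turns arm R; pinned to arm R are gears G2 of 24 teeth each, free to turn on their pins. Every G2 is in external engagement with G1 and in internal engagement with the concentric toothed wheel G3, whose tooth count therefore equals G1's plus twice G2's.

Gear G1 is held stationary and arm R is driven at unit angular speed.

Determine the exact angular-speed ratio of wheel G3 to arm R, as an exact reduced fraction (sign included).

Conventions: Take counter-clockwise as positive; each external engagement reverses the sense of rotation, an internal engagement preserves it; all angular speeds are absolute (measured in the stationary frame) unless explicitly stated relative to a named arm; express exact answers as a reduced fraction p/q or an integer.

38/31

planetary set (14T centre, 24T on arm, 62T internal) — Willis relation
ring teeth: 14 + 2·24 = 62
14(ω_sun−ω_arm) = −62(ω_ring−ω_arm),  ω_sun = 0, ω_arm = 1
ω_ring = 1 − (14/62)(0−1) = 38/31
ω_out/ω_in = 38/31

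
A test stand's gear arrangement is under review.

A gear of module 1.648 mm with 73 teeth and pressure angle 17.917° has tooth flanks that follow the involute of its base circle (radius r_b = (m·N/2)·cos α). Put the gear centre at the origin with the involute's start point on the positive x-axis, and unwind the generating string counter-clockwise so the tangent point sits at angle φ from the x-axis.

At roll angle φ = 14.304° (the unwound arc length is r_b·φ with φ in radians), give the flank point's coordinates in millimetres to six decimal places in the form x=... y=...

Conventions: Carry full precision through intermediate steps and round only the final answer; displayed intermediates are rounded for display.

recognized (one wheel, involute flank): single-mesh tooth geometry, m = 1.648, N = 73
pitch radius r_p = m·N/2 = 1.648·73/2 = 60.152000
base radius r_b = r_p·cos α = 60.152000·cos 17.917° = 57.234819
roll angle φ = 14.304° = 0.24965190 rad
x = r_b·(cos φ + φ·sin φ) = 58.990734
y = r_b·(sin φ − φ·cos φ) = 0.295008

x=58.990734 y=0.295008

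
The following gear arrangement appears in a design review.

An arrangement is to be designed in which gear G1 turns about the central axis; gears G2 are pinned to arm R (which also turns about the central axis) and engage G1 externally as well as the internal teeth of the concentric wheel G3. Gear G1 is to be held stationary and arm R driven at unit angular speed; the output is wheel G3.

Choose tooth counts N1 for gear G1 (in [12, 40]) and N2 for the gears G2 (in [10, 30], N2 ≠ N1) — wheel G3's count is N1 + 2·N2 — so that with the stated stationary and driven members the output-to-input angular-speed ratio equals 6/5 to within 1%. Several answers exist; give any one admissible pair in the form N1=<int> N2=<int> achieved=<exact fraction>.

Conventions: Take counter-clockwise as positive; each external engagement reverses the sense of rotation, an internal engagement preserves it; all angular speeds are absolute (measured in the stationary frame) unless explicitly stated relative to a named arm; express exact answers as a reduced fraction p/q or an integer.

topology: planetary set — design target 6/5, arm = carrier (Willis)
Willis with ω_sun = 0: ω_ring/ω_arm = (N1+N3)/N3; set equal to 6/5  ⇒  N3/N1 = 1/(6/5 − 1) = 5
N3 = N1 + 2·N2  ⇒  N2/N1 = (N3/N1 − 1)/2 = (5 − 1)/2 = 2
smallest multiple with N1 ≥ 12 and N2 ≥ 10: k = 12  ⇒  N1 = 12·1 = 12, N2 = 12·2 = 24 (N1 ≤ 40, N2 ≤ 30, N2 ≠ N1 ✓), N3 = 12 + 2·24 = 60
check: (N1+N3)/N3 with N1 = 12, N3 = 60 gives 6/5; |achieved − target| = 0 ≤ 3/250 ✓

N1=12 N2=24 achieved=6/5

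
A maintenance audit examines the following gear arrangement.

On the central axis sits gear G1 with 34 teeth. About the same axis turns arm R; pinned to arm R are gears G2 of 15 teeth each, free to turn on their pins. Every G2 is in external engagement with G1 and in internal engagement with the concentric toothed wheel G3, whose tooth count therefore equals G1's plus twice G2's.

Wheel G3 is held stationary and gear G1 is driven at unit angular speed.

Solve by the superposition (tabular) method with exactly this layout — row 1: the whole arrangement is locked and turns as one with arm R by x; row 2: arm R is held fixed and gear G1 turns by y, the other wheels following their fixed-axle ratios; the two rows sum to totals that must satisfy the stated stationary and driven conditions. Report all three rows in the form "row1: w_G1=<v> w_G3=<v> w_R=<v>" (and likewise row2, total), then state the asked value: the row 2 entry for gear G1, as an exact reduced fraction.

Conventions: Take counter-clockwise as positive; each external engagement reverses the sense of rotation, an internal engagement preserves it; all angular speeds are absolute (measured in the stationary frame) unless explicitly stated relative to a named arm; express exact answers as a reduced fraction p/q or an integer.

row1: w_G1=17/49 w_G3=17/49 w_R=17/49
row2: w_G1=32/49 w_G3=-17/49 w_R=0
total: w_G1=1 w_G3=0 w_R=17/49
asked value: 32/49

class = planetary set [G3 = 34+2·15 = 64; Willis about the carrier]
row 1: whole set turns with the arm by x
row 2: sun turns y, ring = −(34/64)·y, arm 0
boundary: total ω_ring = x − (34/64)·y = 0 and total ω_sun = x + y = 1  ⇒  y = 32/49, x = 17/49
row 2 ring = −(34/64)·32/49 = -17/49
totals (row 1 + row 2): sun 17/49 + 32/49 = 1, ring 17/49 + (-17/49) = 0, arm 17/49 + 0 = 17/49
asked cell (row2, sun) = 32/49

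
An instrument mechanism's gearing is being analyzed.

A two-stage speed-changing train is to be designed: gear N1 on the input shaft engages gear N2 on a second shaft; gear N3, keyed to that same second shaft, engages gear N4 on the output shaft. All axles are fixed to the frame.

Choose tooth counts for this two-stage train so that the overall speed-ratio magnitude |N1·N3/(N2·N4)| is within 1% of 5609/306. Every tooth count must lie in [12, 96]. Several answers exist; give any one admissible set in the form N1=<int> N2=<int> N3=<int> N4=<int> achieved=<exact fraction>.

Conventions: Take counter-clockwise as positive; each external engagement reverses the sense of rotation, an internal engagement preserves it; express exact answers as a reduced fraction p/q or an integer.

N1=71 N2=17 N3=79 N4=18 achieved=5609/306

class = fixed-axis compound train [2-stage, 5609/306 wanted]
target = 5609/306 in lowest terms: an exact hit needs N1·N3 = k·5609 and N2·N4 = k·306 for one integer k, every count in [12, 96]; additionally prefer no 1:1 stage (N1 ≠ N2, N3 ≠ N4)
k = 1: N1·N3 = 5609 = 71·79, N2·N4 = 306 = 17·18
achieved = 71·79/(17·18) = 5609/306; |achieved − target| = 0 ≤ 5609/30600 ✓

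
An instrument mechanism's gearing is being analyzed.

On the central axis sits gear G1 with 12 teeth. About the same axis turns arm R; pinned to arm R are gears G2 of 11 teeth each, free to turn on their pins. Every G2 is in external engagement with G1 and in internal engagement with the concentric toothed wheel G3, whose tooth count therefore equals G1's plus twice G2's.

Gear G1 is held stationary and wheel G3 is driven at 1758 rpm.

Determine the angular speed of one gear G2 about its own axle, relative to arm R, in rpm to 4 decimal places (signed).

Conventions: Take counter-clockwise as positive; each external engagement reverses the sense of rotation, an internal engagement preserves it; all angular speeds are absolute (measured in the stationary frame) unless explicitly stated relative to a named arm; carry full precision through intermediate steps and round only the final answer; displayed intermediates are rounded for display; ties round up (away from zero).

topology: planetary set — G1 12T / G2 11T / G3 34T, arm = carrier (Willis)
normalise by the input: solve with ω_ring = 1, then scale by 1758 rpm
ring teeth: 12 + 2·11 = 34
12(ω_sun−ω_arm) = −34(ω_ring−ω_arm),  ω_sun = 0, ω_ring = 1
12(0−ω_arm) = −34(1−ω_arm)  ⇒  46·ω_arm = 34  ⇒  ω_arm = 17/23
sun–planet mesh: 12·(0−17/23) = −11·(ω_p−ω_arm)  ⇒  ω_p−ω_arm = 204/253
scale: ω_p−ω_arm = 204/253 × 1758 rpm = +1417.5178 rpm

+1417.5178 rpm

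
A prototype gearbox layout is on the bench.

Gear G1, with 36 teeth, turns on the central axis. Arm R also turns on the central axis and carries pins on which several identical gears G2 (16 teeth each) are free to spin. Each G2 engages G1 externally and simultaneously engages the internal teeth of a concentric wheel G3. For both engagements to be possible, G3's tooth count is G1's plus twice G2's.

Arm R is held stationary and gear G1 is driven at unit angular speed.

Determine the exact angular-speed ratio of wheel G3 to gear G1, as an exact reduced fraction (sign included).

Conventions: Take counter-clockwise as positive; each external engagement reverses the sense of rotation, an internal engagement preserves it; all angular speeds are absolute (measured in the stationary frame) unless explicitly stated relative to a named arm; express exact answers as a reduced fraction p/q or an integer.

-9/17

topology: planetary set — G1 36T / G2 16T / G3 68T, arm = carrier (Willis)
ring teeth: 36 + 2·16 = 68
36(ω_sun−ω_arm) = −68(ω_ring−ω_arm),  ω_arm = 0, ω_sun = 1
ω_ring = 0 − (36/68)(1−0) = -9/17
ω_out/ω_in = -9/17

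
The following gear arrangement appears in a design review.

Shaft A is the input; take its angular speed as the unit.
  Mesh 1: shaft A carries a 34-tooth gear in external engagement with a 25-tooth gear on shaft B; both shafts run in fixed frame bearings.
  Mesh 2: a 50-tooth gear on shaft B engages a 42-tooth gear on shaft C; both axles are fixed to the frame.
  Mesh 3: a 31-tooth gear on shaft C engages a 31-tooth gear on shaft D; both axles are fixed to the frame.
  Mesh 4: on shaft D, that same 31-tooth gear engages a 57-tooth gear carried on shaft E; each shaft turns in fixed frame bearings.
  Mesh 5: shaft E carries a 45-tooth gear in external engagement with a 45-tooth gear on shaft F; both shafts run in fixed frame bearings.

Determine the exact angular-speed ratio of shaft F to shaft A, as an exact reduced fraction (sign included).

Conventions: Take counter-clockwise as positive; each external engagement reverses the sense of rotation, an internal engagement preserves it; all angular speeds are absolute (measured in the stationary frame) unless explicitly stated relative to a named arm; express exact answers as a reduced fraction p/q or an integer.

class = fixed-axis compound train [5 meshes; 5 ratios multiply, 5 sense flips]
mesh 1 [34T→25T]: running ratio 34/25, sense −
mesh 2 [50T→42T]: running ratio 34/21, sense +
mesh 3 [31T→31T]: running ratio 34/21, sense −
mesh 4 [31T→57T]: running ratio 1054/1197, sense +
mesh 5 [45T→45T]: running ratio 1054/1197, sense −
ω_out/ω_in = -1054/1197

-1054/1197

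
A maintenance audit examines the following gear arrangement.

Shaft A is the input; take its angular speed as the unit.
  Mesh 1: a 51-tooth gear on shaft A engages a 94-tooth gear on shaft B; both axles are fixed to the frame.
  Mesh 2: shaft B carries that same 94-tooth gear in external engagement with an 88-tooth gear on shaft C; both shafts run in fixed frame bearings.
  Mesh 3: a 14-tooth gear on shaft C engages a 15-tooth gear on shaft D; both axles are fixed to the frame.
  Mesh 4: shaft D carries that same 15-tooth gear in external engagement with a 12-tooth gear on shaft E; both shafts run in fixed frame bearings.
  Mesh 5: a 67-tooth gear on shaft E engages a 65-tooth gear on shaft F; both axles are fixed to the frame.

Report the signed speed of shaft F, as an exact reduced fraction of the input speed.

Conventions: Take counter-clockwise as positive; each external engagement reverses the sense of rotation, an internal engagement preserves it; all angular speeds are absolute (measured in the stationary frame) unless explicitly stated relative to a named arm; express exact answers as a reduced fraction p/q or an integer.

-7973/11440

5-mesh fixed-axis compound train (all bearings frame-fixed)
mesh 1 [51T→94T]: |ω|/ω_in = 1×51/94 = 51/94, sense flips to −
mesh 2 [94T→88T]: |ω|/ω_in = (51/94)×94/88 = 51/88, sense flips to +
mesh 3 [14T→15T]: |ω|/ω_in = (51/88)×14/15 = 119/220, sense flips to −
mesh 4 [15T→12T]: |ω|/ω_in = (119/220)×15/12 = 119/176, sense flips to +
mesh 5 [67T→65T]: |ω|/ω_in = (119/176)×67/65 = 7973/11440, sense flips to −
signed output speed (× input speed) = -7973/11440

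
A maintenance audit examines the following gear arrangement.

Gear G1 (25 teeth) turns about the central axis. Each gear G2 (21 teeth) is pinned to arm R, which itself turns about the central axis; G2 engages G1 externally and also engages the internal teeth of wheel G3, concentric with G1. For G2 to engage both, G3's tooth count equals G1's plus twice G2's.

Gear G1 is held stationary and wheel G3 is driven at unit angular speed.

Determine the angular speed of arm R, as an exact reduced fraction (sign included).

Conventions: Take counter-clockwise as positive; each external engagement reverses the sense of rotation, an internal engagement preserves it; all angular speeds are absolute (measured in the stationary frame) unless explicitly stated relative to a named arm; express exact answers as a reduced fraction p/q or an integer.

67/92

recognized (axles ride arm R): planetary set, 25/21/67 teeth
ring teeth: 25 + 2·21 = 67
25(ω_sun−ω_arm) = −67(ω_ring−ω_arm),  ω_sun = 0, ω_ring = 1
25(0−ω_arm) = −67(1−ω_arm)  ⇒  92·ω_arm = 67  ⇒  ω_arm = 67/92
exact speed ratio = 67/92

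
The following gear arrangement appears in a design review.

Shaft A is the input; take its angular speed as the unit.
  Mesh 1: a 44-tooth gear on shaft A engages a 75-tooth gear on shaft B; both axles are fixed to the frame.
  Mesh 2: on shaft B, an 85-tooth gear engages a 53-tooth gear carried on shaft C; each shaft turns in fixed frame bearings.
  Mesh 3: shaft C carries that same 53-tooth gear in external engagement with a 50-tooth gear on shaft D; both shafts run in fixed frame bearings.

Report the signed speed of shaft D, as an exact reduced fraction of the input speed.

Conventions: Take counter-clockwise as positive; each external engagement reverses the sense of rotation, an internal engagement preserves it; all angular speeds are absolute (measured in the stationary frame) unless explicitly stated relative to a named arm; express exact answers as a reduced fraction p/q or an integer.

3-mesh fixed-axis compound train (all bearings frame-fixed)
mesh 1 [44T→75T]: |ω|/ω_in = 1×44/75 = 44/75, sense flips to −
mesh 2 [85T→53T]: |ω|/ω_in = (44/75)×85/53 = 748/795, sense flips to +
mesh 3 [53T→50T]: |ω|/ω_in = (748/795)×53/50 = 374/375, sense flips to −
signed output speed (× input speed) = -374/375

-374/375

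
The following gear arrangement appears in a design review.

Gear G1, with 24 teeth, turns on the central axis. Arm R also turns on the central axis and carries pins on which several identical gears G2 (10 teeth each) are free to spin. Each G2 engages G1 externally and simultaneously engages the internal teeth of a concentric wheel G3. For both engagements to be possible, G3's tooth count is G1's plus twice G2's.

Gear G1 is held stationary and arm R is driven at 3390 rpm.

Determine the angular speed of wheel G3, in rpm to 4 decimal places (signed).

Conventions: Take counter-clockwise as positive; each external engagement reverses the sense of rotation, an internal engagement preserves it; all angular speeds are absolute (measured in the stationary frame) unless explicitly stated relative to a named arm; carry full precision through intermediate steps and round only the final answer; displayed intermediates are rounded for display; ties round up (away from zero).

+5239.0909 rpm

planetary set (24T centre, 10T on arm, 44T internal) — Willis relation
normalise by the input: solve with ω_arm = 1, then scale by 3390 rpm
ring teeth: 24 + 2·10 = 44
24(ω_sun−ω_arm) = −44(ω_ring−ω_arm),  ω_sun = 0, ω_arm = 1
ω_ring = 1 − (24/44)(0−1) = 17/11
scale: ω_ring = 17/11 × 3390 rpm = +5239.0909 rpm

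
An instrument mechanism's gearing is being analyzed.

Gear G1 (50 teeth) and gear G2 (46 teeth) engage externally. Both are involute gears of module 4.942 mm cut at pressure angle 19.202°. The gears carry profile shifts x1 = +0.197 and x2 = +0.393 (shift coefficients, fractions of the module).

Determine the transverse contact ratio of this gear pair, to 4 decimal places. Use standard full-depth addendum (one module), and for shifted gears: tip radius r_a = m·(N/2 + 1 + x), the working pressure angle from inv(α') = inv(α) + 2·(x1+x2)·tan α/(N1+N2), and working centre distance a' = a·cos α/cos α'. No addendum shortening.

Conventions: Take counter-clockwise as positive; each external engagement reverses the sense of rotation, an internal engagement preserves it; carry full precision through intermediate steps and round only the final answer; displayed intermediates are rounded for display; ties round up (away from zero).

1.6948

topology: single-mesh involute geometry — m = 4.942, 50T/46T pair
base radii: r_b1 = 116.676282, r_b2 = 107.342180
tip radii: r_a1 = 129.465574, r_a2 = 120.550206
inv(α') = inv(19.202°) + 2·(+0.197+0.393)·tan α/(50+46) = 0.01741875  ⇒  α' = 21.02868°
a' = a·cos α / cos α' = 237.2160·cos 19.202°/cos 21.02868° = 240.002395
action lengths: √(r_a1²−r_b1²) = 56.106863, √(r_a2²−r_b2²) = 54.863546
base pitch p_b = π·m·cos α = 14.661974
CR = (56.106863 + 54.863546 − 240.002395·sin 21.02868°)/14.661974 = 1.694800
contact ratio ≈ 1.6948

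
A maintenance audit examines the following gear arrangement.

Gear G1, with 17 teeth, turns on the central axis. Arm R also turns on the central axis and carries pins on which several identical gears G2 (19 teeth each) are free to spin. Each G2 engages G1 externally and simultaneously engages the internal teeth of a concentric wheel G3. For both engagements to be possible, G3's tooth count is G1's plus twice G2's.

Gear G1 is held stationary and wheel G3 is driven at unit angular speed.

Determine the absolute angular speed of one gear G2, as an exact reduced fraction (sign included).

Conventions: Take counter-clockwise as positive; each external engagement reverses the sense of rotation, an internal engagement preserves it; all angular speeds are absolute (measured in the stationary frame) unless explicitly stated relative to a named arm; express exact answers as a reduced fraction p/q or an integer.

55/38

planetary set (17T centre, 19T on arm, 55T internal) — Willis relation
ring teeth: 17 + 2·19 = 55
17(ω_sun−ω_arm) = −55(ω_ring−ω_arm),  ω_sun = 0, ω_ring = 1
17(0−ω_arm) = −55(1−ω_arm)  ⇒  72·ω_arm = 55  ⇒  ω_arm = 55/72
sun–planet mesh: 17·(0−55/72) = −19·(ω_p−ω_arm)  ⇒  ω_p−ω_arm = 935/1368
ω_p = 55/72 + 935/1368 = 55/38
exact speed ratio = 55/38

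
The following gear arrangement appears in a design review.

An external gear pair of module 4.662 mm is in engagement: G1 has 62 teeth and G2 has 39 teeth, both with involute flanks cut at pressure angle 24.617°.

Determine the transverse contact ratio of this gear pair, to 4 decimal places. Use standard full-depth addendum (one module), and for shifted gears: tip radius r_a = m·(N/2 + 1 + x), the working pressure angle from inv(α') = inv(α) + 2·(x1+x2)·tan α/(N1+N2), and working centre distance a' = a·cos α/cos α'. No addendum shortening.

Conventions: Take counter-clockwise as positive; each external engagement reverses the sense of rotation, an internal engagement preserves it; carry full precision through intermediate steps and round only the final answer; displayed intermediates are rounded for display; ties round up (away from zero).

1.5463

topology: single-mesh involute geometry — m = 4.662, 62T/39T pair
base radii: r_b1 = 131.386765, r_b2 = 82.646513
tip radii: r_a1 = 149.184000, r_a2 = 95.571000
no profile shift: α' = α, a' = a
action lengths: √(r_a1²−r_b1²) = 70.663880, √(r_a2²−r_b2²) = 47.993436
base pitch p_b = π·m·cos α = 13.314958
CR = (70.663880 + 47.993436 − 235.431000·sin 24.61700°)/13.314958 = 1.546261
contact ratio ≈ 1.5463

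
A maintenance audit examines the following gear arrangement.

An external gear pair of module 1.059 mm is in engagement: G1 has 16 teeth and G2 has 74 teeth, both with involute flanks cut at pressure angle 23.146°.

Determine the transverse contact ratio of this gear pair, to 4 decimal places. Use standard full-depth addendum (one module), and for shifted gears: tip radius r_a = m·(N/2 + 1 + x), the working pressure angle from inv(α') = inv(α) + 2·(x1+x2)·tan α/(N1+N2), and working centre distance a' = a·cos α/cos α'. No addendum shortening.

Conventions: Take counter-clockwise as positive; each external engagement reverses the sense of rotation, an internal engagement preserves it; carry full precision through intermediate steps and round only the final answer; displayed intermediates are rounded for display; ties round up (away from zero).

class = single-mesh tooth geometry [involute pair 16T × 74T, m = 1.059]
base radii: r_b1 = 7.790057, r_b2 = 36.029012
tip radii: r_a1 = 9.531000, r_a2 = 40.242000
no profile shift: α' = α, a' = a
action lengths: √(r_a1²−r_b1²) = 5.491355, √(r_a2²−r_b2²) = 17.925648
base pitch p_b = π·m·cos α = 3.059148
CR = (5.491355 + 17.925648 − 47.655000·sin 23.14600°)/3.059148 = 1.531469
contact ratio ≈ 1.5315

1.5315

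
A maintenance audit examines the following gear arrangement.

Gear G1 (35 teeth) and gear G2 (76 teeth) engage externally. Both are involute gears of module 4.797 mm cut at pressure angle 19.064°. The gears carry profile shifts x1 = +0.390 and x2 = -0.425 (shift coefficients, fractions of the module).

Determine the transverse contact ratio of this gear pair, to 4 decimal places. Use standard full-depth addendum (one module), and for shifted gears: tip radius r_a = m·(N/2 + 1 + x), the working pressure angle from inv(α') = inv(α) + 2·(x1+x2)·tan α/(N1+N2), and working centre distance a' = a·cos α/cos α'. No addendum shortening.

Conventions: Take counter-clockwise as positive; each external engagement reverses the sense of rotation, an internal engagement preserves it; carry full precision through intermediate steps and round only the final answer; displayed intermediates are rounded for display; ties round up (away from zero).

1.7440

recognized (one external pair, fixed centres): single-mesh tooth geometry, m = 4.797, N1 = 35, N2 = 76
base radii: r_b1 = 79.343343, r_b2 = 172.288401
tip radii: r_a1 = 90.615330, r_a2 = 185.044275
inv(α') = inv(19.064°) + 2·(+0.390-0.425)·tan α/(35+76) = 0.01263004  ⇒  α' = 18.95882°
a' = a·cos α / cos α' = 266.2335·cos 19.064°/cos 18.95882° = 266.065158
action lengths: √(r_a1²−r_b1²) = 43.769533, √(r_a2²−r_b2²) = 67.513633
base pitch p_b = π·m·cos α = 14.243684
CR = (43.769533 + 67.513633 − 266.065158·sin 18.95882°)/14.243684 = 1.744047
contact ratio ≈ 1.7440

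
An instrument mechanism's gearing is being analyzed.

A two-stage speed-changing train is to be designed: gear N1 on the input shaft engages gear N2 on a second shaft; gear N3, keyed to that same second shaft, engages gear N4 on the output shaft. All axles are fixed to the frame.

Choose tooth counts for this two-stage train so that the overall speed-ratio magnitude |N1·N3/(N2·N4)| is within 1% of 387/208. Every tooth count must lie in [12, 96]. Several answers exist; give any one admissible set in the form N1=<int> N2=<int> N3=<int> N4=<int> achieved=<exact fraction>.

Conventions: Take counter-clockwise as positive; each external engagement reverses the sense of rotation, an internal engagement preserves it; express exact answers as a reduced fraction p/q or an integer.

class = fixed-axis compound train [2-stage, 387/208 wanted]
target = 387/208 in lowest terms: an exact hit needs N1·N3 = k·387 and N2·N4 = k·208 for one integer k, every count in [12, 96]; additionally prefer no 1:1 stage (N1 ≠ N2, N3 ≠ N4)
k = 1: no 1:1-free in-range split of k·387 and k·208 into factor pairs; take k = 2
k = 2: N1·N3 = 774 = 18·43, N2·N4 = 416 = 13·32
achieved = 18·43/(13·32) = 387/208; |achieved − target| = 0 ≤ 387/20800 ✓

N1=18 N2=13 N3=43 N4=32 achieved=387/208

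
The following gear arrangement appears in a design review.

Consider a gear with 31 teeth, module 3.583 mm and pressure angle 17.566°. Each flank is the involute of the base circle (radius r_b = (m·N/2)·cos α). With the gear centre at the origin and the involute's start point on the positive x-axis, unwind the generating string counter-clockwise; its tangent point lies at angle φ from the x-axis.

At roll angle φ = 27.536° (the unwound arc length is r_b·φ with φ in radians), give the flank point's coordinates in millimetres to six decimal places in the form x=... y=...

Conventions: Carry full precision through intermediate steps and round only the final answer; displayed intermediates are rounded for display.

class = single-mesh tooth geometry [base-circle involute, m = 3.583, 31T]
pitch radius r_p = m·N/2 = 3.583·31/2 = 55.536500
base radius r_b = r_p·cos α = 55.536500·cos 17.566° = 52.946829
roll angle φ = 27.536° = 0.48059386 rad
x = r_b·(cos φ + φ·sin φ) = 58.712839
y = r_b·(sin φ − φ·cos φ) = 1.914208

x=58.712839 y=1.914208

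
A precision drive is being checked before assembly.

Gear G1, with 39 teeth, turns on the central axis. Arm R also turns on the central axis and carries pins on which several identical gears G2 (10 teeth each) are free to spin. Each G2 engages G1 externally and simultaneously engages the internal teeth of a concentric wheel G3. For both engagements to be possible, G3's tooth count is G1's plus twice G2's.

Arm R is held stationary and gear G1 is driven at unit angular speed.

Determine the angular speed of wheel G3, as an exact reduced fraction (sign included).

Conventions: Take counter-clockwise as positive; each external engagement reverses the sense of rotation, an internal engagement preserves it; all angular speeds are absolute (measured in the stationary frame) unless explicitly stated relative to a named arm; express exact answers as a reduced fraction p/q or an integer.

-39/59

recognized (axles ride arm R): planetary set, 39/10/59 teeth
ring teeth: 39 + 2·10 = 59
39(ω_sun−ω_arm) = −59(ω_ring−ω_arm),  ω_arm = 0, ω_sun = 1
ω_ring = 0 − (39/59)(1−0) = -39/59
exact speed ratio = -39/59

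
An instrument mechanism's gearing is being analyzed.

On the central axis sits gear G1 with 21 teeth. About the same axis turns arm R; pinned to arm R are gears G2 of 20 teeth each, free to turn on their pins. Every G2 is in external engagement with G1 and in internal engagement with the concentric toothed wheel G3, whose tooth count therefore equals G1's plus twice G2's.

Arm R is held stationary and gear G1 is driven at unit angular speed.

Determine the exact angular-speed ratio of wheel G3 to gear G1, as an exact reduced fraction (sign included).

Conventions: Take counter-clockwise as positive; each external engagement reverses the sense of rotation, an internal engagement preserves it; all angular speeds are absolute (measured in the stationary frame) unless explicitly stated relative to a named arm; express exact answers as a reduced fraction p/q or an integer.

class = planetary set [G3 = 21+2·20 = 61; Willis about the carrier]
ring teeth: 21 + 2·20 = 61
21(ω_sun−ω_arm) = −61(ω_ring−ω_arm),  ω_arm = 0, ω_sun = 1
ω_ring = 0 − (21/61)(1−0) = -21/61
ω_out/ω_in = -21/61

-21/61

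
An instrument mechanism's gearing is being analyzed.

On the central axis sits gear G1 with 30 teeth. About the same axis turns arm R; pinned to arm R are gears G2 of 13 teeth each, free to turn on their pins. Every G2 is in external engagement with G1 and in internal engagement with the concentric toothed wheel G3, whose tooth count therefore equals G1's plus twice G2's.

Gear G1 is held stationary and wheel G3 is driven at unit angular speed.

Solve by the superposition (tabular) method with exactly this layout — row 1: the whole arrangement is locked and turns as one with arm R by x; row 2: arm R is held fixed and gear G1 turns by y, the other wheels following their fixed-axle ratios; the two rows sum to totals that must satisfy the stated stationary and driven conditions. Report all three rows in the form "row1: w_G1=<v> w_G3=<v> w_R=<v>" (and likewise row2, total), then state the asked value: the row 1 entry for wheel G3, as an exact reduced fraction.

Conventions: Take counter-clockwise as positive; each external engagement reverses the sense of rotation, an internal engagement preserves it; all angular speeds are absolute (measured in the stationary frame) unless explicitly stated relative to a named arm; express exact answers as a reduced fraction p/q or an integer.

planetary set (30T centre, 13T on arm, 56T internal) — Willis relation
row 1 (train locked, turned with arm): all members turn x
row 2 — arm fixed, fixed-axis ratios: sun y, ring −(30/56)·y, arm 0
boundary: total ω_sun = x + y = 0 and total ω_ring = x − (30/56)·y = 1  ⇒  y = -28/43, x = 28/43
row 2 ring = −(30/56)·(-28/43) = 15/43
totals (row 1 + row 2): sun 28/43 + (-28/43) = 0, ring 28/43 + 15/43 = 1, arm 28/43 + 0 = 28/43
asked cell (row1, ring) = 28/43

row1: w_G1=28/43 w_G3=28/43 w_R=28/43
row2: w_G1=-28/43 w_G3=15/43 w_R=0
total: w_G1=0 w_G3=1 w_R=28/43
asked value: 28/43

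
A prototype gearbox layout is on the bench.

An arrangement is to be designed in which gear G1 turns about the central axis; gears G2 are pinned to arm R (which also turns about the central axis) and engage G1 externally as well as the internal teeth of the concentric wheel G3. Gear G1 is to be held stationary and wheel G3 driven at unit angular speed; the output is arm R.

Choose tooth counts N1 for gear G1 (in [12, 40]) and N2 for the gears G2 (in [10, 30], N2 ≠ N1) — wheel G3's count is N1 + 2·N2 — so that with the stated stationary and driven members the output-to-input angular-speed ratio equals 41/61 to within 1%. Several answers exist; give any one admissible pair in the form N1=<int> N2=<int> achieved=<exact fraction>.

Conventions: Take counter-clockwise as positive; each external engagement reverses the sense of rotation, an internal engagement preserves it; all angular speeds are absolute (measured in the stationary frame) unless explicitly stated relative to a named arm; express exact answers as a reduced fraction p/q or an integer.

class = planetary set [ratio 41/61 wanted; Willis about the carrier]
Willis with ω_sun = 0: ω_arm/ω_ring = N3/(N1+N3); set equal to 41/61  ⇒  N3/N1 = (41/61)/(1 − 41/61) = 41/20
N3 = N1 + 2·N2  ⇒  N2/N1 = (N3/N1 − 1)/2 = (41/20 − 1)/2 = 21/40
smallest multiple with N1 ≥ 12 and N2 ≥ 10: k = 1  ⇒  N1 = 1·40 = 40, N2 = 1·21 = 21 (N1 ≤ 40, N2 ≤ 30, N2 ≠ N1 ✓), N3 = 40 + 2·21 = 82
check: N3/(N1+N3) with N1 = 40, N3 = 82 gives 41/61; |achieved − target| = 0 ≤ 41/6100 ✓

N1=40 N2=21 achieved=41/61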